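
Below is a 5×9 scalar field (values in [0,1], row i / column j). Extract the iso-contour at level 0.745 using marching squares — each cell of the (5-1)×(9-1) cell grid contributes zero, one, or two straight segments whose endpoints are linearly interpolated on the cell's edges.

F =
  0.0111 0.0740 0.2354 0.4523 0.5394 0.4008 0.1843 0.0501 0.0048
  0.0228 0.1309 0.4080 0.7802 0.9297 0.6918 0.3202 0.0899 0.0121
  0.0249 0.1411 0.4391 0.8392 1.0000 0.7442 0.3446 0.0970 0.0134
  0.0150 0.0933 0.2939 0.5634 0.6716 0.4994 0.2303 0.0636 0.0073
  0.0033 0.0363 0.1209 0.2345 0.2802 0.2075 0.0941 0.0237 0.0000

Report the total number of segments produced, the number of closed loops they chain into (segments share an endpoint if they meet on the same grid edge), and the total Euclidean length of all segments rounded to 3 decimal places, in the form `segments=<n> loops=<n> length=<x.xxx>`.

segments=8 loops=1 length=6.920

cell (0,2): code 0100 → (0.893,3.000)–(1.000,2.905)
cell (0,3): code 1100 → (0.527,4.000)–(0.893,3.000)
cell (0,4): code 1000 → (1.000,4.776)–(0.527,4.000)
cell (1,2): code 0110 → (1.000,2.905)–(2.000,2.765)
cell (1,4): code 1001 → (2.000,4.997)–(1.000,4.776)
cell (2,2): code 0010 → (2.000,2.765)–(2.342,3.000)
cell (2,3): code 0011 → (2.342,3.000)–(2.776,4.000)
cell (2,4): code 0001 → (2.776,4.000)–(2.000,4.997)
total: 8 segments, chained into 1 closed loop(s), length Σ = 6.919957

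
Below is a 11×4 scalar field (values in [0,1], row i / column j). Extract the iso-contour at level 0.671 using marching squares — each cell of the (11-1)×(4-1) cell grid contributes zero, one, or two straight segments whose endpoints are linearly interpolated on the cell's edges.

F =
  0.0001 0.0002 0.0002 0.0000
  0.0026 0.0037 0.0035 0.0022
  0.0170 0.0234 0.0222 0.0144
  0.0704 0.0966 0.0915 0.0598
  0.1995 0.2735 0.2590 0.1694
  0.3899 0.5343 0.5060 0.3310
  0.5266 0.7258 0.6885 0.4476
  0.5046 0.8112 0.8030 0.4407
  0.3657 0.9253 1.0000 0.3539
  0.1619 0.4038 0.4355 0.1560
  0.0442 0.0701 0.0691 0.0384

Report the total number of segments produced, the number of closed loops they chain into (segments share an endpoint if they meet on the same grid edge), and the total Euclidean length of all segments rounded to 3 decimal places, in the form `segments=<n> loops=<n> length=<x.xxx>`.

cell (5,0): code 0100 → (5.714,1.000)–(6.000,0.725)
cell (5,1): code 1100 → (5.904,2.000)–(5.714,1.000)
cell (5,2): code 1000 → (6.000,2.073)–(5.904,2.000)
cell (6,0): code 0110 → (6.000,0.725)–(7.000,0.543)
cell (6,2): code 1001 → (7.000,2.364)–(6.000,2.073)
cell (7,0): code 0110 → (7.000,0.543)–(8.000,0.546)
cell (7,2): code 1001 → (8.000,2.509)–(7.000,2.364)
cell (8,0): code 0010 → (8.000,0.546)–(8.488,1.000)
cell (8,1): code 0011 → (8.488,1.000)–(8.583,2.000)
cell (8,2): code 0001 → (8.583,2.000)–(8.000,2.509)
total: 10 segments, chained into 1 closed loop(s), length Σ = 8.048770

segments=10 loops=1 length=8.049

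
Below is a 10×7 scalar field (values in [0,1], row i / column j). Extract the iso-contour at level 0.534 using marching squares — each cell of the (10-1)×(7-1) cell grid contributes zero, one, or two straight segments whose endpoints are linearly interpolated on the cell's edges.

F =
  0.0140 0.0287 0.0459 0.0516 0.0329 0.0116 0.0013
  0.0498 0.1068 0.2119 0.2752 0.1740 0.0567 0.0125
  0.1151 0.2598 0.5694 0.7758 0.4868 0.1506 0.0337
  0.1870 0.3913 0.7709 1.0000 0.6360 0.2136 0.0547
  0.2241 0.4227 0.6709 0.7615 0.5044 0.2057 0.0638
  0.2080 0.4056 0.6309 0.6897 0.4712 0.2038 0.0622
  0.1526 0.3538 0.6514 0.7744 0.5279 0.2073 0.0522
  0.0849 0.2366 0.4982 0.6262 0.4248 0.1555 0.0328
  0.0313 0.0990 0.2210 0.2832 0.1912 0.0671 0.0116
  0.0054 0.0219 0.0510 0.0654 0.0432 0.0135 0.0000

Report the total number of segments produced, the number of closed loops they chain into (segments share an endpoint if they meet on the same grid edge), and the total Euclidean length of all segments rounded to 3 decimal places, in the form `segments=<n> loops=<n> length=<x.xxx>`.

segments=18 loops=1 length=14.168

cell (1,1): code 0100 → (1.901,2.000)–(2.000,1.886)
cell (1,2): code 1100 → (1.517,3.000)–(1.901,2.000)
cell (1,3): code 1000 → (2.000,3.837)–(1.517,3.000)
cell (2,1): code 0110 → (2.000,1.886)–(3.000,1.376)
cell (2,3): code 1101 → (2.316,4.000)–(2.000,3.837)
cell (2,4): code 1000 → (3.000,4.241)–(2.316,4.000)
cell (3,1): code 0110 → (3.000,1.376)–(4.000,1.448)
cell (3,3): code 1011 → (4.000,3.885)–(3.775,4.000)
cell (3,4): code 0001 → (3.775,4.000)–(3.000,4.241)
cell (4,1): code 0110 → (4.000,1.448)–(5.000,1.570)
cell (4,3): code 1001 → (5.000,3.713)–(4.000,3.885)
cell (5,1): code 0110 → (5.000,1.570)–(6.000,1.606)
cell (5,3): code 1001 → (6.000,3.975)–(5.000,3.713)
cell (6,1): code 0010 → (6.000,1.606)–(6.766,2.000)
cell (6,2): code 0111 → (6.766,2.000)–(7.000,2.280)
cell (6,3): code 1001 → (7.000,3.458)–(6.000,3.975)
cell (7,2): code 0010 → (7.000,2.280)–(7.269,3.000)
cell (7,3): code 0001 → (7.269,3.000)–(7.000,3.458)
total: 18 segments, chained into 1 closed loop(s), length Σ = 14.167818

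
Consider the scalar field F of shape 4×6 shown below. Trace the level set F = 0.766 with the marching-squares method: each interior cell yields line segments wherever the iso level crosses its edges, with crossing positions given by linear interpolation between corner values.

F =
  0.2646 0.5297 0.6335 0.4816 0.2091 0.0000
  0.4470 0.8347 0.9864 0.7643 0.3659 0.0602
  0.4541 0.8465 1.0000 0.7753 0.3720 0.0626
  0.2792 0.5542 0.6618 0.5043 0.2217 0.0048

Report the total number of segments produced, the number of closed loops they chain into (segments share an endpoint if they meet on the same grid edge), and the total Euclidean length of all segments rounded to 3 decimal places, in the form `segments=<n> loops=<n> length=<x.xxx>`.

cell (0,0): code 0100 → (0.775,1.000)–(1.000,0.823)
cell (0,1): code 1100 → (0.375,2.000)–(0.775,1.000)
cell (0,2): code 1000 → (1.000,2.992)–(0.375,2.000)
cell (1,0): code 0110 → (1.000,0.823)–(2.000,0.795)
cell (1,2): code 1101 → (1.155,3.000)–(1.000,2.992)
cell (1,3): code 1000 → (2.000,3.023)–(1.155,3.000)
cell (2,0): code 0010 → (2.000,0.795)–(2.275,1.000)
cell (2,1): code 0011 → (2.275,1.000)–(2.692,2.000)
cell (2,2): code 0011 → (2.692,2.000)–(2.034,3.000)
cell (2,3): code 0001 → (2.034,3.000)–(2.000,3.023)
total: 10 segments, chained into 1 closed loop(s), length Σ = 7.201636

segments=10 loops=1 length=7.202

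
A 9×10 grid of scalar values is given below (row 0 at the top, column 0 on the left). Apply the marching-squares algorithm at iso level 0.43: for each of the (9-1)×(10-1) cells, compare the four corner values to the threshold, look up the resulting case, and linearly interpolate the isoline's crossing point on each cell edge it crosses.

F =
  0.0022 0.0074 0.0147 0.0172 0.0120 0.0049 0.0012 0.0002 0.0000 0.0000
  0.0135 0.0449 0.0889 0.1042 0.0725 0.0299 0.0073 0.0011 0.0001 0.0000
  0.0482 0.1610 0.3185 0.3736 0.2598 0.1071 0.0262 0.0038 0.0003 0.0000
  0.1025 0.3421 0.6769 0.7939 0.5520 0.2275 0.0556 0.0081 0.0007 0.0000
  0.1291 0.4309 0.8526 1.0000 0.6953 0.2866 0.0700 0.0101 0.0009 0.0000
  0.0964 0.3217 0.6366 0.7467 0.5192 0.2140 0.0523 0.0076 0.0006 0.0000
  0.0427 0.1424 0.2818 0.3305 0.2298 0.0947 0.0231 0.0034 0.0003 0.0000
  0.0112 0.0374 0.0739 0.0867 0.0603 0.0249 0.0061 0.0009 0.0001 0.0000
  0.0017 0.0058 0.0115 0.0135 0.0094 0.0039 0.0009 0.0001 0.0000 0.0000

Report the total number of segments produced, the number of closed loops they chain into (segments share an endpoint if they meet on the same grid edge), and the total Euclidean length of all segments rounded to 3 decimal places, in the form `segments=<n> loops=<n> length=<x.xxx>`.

cell (2,1): code 0100 → (2.311,2.000)–(3.000,1.263)
cell (2,2): code 1100 → (2.134,3.000)–(2.311,2.000)
cell (2,3): code 1100 → (2.582,4.000)–(2.134,3.000)
cell (2,4): code 1000 → (3.000,4.376)–(2.582,4.000)
cell (3,0): code 0100 → (3.990,1.000)–(4.000,0.997)
cell (3,1): code 1110 → (3.000,1.263)–(3.990,1.000)
cell (3,4): code 1001 → (4.000,4.649)–(3.000,4.376)
cell (4,0): code 0010 → (4.000,0.997)–(4.008,1.000)
cell (4,1): code 0111 → (4.008,1.000)–(5.000,1.344)
cell (4,4): code 1001 → (5.000,4.292)–(4.000,4.649)
cell (5,1): code 0010 → (5.000,1.344)–(5.582,2.000)
cell (5,2): code 0011 → (5.582,2.000)–(5.761,3.000)
cell (5,3): code 0011 → (5.761,3.000)–(5.308,4.000)
cell (5,4): code 0001 → (5.308,4.000)–(5.000,4.292)
total: 14 segments, chained into 1 closed loop(s), length Σ = 11.289464

segments=14 loops=1 length=11.289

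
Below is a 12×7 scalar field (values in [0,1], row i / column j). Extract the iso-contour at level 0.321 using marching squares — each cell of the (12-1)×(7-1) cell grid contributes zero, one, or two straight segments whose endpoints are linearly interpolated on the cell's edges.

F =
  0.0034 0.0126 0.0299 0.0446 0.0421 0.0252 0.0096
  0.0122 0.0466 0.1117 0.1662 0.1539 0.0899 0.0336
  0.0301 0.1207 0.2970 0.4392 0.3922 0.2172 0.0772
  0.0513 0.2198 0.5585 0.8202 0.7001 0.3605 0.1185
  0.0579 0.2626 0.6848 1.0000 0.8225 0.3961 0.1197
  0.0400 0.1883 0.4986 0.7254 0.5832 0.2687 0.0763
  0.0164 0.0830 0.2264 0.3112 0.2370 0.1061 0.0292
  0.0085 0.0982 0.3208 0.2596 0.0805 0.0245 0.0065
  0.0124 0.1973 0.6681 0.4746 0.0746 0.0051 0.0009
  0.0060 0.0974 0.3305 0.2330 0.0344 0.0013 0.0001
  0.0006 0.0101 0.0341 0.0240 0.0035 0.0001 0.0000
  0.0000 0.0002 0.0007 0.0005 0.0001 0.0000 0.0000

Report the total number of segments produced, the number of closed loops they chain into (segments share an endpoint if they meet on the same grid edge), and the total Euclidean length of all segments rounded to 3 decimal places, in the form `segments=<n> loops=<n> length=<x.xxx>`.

cell (1,2): code 0100 → (1.567,3.000)–(2.000,2.169)
cell (1,3): code 1100 → (1.701,4.000)–(1.567,3.000)
cell (1,4): code 1000 → (2.000,4.407)–(1.701,4.000)
cell (2,1): code 0100 → (2.092,2.000)–(3.000,1.299)
cell (2,2): code 1110 → (2.000,2.169)–(2.092,2.000)
cell (2,4): code 1101 → (2.724,5.000)–(2.000,4.407)
cell (2,5): code 1000 → (3.000,5.163)–(2.724,5.000)
cell (3,1): code 0110 → (3.000,1.299)–(4.000,1.138)
cell (3,5): code 1001 → (4.000,5.272)–(3.000,5.163)
cell (4,1): code 0110 → (4.000,1.138)–(5.000,1.428)
cell (4,4): code 1011 → (5.000,4.834)–(4.589,5.000)
cell (4,5): code 0001 → (4.589,5.000)–(4.000,5.272)
cell (5,1): code 0010 → (5.000,1.428)–(5.652,2.000)
cell (5,2): code 0011 → (5.652,2.000)–(5.976,3.000)
cell (5,3): code 0011 → (5.976,3.000)–(5.757,4.000)
cell (5,4): code 0001 → (5.757,4.000)–(5.000,4.834)
cell (7,1): code 0100 → (7.001,2.000)–(8.000,1.263)
cell (7,2): code 1100 → (7.286,3.000)–(7.001,2.000)
cell (7,3): code 1000 → (8.000,3.384)–(7.286,3.000)
cell (8,1): code 0110 → (8.000,1.263)–(9.000,1.959)
cell (8,2): code 1011 → (9.000,2.097)–(8.636,3.000)
cell (8,3): code 0001 → (8.636,3.000)–(8.000,3.384)
cell (9,1): code 0010 → (9.000,1.959)–(9.032,2.000)
cell (9,2): code 0001 → (9.032,2.000)–(9.000,2.097)
total: 24 segments, chained into 2 closed loop(s), length Σ = 19.449785

segments=24 loops=2 length=19.450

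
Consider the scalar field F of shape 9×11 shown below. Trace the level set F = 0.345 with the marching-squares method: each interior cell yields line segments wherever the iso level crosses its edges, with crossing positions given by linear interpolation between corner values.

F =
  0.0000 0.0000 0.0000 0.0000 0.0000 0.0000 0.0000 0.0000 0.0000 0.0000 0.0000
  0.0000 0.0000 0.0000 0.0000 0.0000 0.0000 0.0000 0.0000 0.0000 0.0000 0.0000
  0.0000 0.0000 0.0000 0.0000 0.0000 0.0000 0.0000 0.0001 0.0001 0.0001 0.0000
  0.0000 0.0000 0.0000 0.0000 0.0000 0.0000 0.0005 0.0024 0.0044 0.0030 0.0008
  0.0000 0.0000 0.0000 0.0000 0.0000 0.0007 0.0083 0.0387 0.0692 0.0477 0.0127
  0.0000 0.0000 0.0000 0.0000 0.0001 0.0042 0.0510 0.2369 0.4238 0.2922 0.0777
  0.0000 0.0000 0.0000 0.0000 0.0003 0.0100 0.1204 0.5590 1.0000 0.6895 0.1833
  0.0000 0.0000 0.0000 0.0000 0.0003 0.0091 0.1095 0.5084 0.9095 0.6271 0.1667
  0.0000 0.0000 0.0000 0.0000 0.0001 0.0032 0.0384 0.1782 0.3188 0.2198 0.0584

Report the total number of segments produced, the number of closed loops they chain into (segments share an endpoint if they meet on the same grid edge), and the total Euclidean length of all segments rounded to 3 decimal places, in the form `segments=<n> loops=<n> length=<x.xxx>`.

segments=12 loops=1 length=9.841

cell (4,7): code 0100 → (4.778,8.000)–(5.000,7.578)
cell (4,8): code 1000 → (5.000,8.599)–(4.778,8.000)
cell (5,6): code 0100 → (5.336,7.000)–(6.000,6.512)
cell (5,7): code 1110 → (5.000,7.578)–(5.336,7.000)
cell (5,8): code 1101 → (5.133,9.000)–(5.000,8.599)
cell (5,9): code 1000 → (6.000,9.681)–(5.133,9.000)
cell (6,6): code 0110 → (6.000,6.512)–(7.000,6.590)
cell (6,9): code 1001 → (7.000,9.613)–(6.000,9.681)
cell (7,6): code 0010 → (7.000,6.590)–(7.495,7.000)
cell (7,7): code 0011 → (7.495,7.000)–(7.956,8.000)
cell (7,8): code 0011 → (7.956,8.000)–(7.693,9.000)
cell (7,9): code 0001 → (7.693,9.000)–(7.000,9.613)
total: 12 segments, chained into 1 closed loop(s), length Σ = 9.840796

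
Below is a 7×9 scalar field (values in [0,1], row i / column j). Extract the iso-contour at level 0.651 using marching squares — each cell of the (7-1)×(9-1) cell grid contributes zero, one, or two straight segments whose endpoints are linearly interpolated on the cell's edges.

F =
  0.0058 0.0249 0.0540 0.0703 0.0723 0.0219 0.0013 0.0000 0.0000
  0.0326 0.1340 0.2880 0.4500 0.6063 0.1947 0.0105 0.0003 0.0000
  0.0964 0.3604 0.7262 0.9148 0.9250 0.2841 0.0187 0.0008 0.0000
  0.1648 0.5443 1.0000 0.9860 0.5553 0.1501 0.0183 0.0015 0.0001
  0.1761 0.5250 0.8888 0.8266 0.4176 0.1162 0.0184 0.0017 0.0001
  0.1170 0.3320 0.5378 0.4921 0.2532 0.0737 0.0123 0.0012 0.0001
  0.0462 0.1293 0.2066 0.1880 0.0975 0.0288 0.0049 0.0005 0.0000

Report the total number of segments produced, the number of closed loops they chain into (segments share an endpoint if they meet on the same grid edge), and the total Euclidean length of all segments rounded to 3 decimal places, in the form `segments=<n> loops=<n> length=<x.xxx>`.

cell (1,1): code 0100 → (1.828,2.000)–(2.000,1.794)
cell (1,2): code 1100 → (1.432,3.000)–(1.828,2.000)
cell (1,3): code 1100 → (1.140,4.000)–(1.432,3.000)
cell (1,4): code 1000 → (2.000,4.428)–(1.140,4.000)
cell (2,1): code 0110 → (2.000,1.794)–(3.000,1.234)
cell (2,3): code 1011 → (3.000,3.778)–(2.741,4.000)
cell (2,4): code 0001 → (2.741,4.000)–(2.000,4.428)
cell (3,1): code 0110 → (3.000,1.234)–(4.000,1.346)
cell (3,3): code 1001 → (4.000,3.429)–(3.000,3.778)
cell (4,1): code 0010 → (4.000,1.346)–(4.677,2.000)
cell (4,2): code 0011 → (4.677,2.000)–(4.525,3.000)
cell (4,3): code 0001 → (4.525,3.000)–(4.000,3.429)
total: 12 segments, chained into 1 closed loop(s), length Σ = 10.384727

segments=12 loops=1 length=10.385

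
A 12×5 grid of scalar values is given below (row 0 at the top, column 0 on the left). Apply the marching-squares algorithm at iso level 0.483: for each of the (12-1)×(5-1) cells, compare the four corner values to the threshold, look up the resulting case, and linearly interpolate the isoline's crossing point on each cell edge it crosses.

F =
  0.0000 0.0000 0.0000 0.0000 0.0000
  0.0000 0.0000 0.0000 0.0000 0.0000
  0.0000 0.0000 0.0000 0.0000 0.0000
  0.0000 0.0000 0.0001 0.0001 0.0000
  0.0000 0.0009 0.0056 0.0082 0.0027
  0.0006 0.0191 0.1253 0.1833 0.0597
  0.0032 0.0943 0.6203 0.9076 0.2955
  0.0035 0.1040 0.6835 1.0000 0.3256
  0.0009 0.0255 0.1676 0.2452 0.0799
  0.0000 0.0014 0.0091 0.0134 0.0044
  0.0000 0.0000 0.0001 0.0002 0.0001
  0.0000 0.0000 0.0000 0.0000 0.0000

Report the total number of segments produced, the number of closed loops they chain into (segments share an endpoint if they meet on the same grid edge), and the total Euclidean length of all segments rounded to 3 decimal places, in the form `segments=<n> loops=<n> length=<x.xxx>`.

segments=8 loops=1 length=6.933

cell (5,1): code 0100 → (5.723,2.000)–(6.000,1.739)
cell (5,2): code 1100 → (5.414,3.000)–(5.723,2.000)
cell (5,3): code 1000 → (6.000,3.694)–(5.414,3.000)
cell (6,1): code 0110 → (6.000,1.739)–(7.000,1.654)
cell (6,3): code 1001 → (7.000,3.767)–(6.000,3.694)
cell (7,1): code 0010 → (7.000,1.654)–(7.389,2.000)
cell (7,2): code 0011 → (7.389,2.000)–(7.685,3.000)
cell (7,3): code 0001 → (7.685,3.000)–(7.000,3.767)
total: 8 segments, chained into 1 closed loop(s), length Σ = 6.933297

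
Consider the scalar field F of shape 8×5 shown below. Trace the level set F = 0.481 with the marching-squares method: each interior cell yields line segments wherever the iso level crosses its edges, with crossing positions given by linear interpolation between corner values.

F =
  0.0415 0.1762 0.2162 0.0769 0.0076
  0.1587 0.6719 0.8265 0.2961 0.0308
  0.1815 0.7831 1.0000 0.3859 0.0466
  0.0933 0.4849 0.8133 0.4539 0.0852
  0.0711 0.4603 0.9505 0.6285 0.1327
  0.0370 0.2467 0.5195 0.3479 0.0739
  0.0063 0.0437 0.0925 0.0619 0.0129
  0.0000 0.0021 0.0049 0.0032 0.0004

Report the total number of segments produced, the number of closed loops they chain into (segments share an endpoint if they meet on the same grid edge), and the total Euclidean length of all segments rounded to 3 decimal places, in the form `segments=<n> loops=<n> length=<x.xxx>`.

segments=16 loops=1 length=11.843

cell (0,0): code 0100 → (0.615,1.000)–(1.000,0.628)
cell (0,1): code 1100 → (0.434,2.000)–(0.615,1.000)
cell (0,2): code 1000 → (1.000,2.651)–(0.434,2.000)
cell (1,0): code 0110 → (1.000,0.628)–(2.000,0.498)
cell (1,2): code 1001 → (2.000,2.845)–(1.000,2.651)
cell (2,0): code 0110 → (2.000,0.498)–(3.000,0.990)
cell (2,2): code 1001 → (3.000,2.925)–(2.000,2.845)
cell (3,0): code 0010 → (3.000,0.990)–(3.159,1.000)
cell (3,1): code 0111 → (3.159,1.000)–(4.000,1.042)
cell (3,2): code 1101 → (3.155,3.000)–(3.000,2.925)
cell (3,3): code 1000 → (4.000,3.297)–(3.155,3.000)
cell (4,1): code 0110 → (4.000,1.042)–(5.000,1.859)
cell (4,2): code 1011 → (5.000,2.224)–(4.526,3.000)
cell (4,3): code 0001 → (4.526,3.000)–(4.000,3.297)
cell (5,1): code 0010 → (5.000,1.859)–(5.090,2.000)
cell (5,2): code 0001 → (5.090,2.000)–(5.000,2.224)
total: 16 segments, chained into 1 closed loop(s), length Σ = 11.842567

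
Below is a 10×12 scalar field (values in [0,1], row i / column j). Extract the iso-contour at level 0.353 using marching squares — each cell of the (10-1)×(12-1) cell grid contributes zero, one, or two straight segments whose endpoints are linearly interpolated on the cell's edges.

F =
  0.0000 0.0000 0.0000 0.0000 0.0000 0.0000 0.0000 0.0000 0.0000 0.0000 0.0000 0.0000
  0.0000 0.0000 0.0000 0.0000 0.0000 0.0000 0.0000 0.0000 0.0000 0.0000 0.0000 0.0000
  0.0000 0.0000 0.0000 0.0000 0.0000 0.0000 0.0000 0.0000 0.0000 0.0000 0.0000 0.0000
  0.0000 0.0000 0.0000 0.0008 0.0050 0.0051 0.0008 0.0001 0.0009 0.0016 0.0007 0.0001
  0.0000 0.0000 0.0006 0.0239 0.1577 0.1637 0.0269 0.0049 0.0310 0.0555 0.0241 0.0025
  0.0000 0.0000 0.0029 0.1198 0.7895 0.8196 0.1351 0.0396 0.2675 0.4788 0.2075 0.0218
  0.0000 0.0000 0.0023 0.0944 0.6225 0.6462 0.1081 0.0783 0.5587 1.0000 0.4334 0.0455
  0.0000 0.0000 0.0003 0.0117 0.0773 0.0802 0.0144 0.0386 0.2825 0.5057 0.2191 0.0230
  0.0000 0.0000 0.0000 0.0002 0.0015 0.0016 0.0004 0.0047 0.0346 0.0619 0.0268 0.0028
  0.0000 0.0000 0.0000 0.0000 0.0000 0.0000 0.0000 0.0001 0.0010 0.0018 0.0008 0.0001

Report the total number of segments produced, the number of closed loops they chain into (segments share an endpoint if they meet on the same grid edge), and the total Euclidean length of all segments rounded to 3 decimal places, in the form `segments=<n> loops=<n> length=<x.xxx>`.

segments=20 loops=2 length=15.083

cell (4,3): code 0100 → (4.309,4.000)–(5.000,3.348)
cell (4,4): code 1100 → (4.289,5.000)–(4.309,4.000)
cell (4,5): code 1000 → (5.000,5.682)–(4.289,5.000)
cell (4,8): code 0100 → (4.703,9.000)–(5.000,8.405)
cell (4,9): code 1000 → (5.000,9.464)–(4.703,9.000)
cell (5,3): code 0110 → (5.000,3.348)–(6.000,3.490)
cell (5,5): code 1001 → (6.000,5.545)–(5.000,5.682)
cell (5,7): code 0100 → (5.294,8.000)–(6.000,7.572)
cell (5,8): code 1110 → (5.000,8.405)–(5.294,8.000)
cell (5,9): code 1101 → (5.644,10.000)–(5.000,9.464)
cell (5,10): code 1000 → (6.000,10.207)–(5.644,10.000)
cell (6,3): code 0010 → (6.000,3.490)–(6.494,4.000)
cell (6,4): code 0011 → (6.494,4.000)–(6.518,5.000)
cell (6,5): code 0001 → (6.518,5.000)–(6.000,5.545)
cell (6,7): code 0010 → (6.000,7.572)–(6.745,8.000)
cell (6,8): code 0111 → (6.745,8.000)–(7.000,8.316)
cell (6,9): code 1011 → (7.000,9.533)–(6.375,10.000)
cell (6,10): code 0001 → (6.375,10.000)–(6.000,10.207)
cell (7,8): code 0010 → (7.000,8.316)–(7.344,9.000)
cell (7,9): code 0001 → (7.344,9.000)–(7.000,9.533)
total: 20 segments, chained into 2 closed loop(s), length Σ = 15.083282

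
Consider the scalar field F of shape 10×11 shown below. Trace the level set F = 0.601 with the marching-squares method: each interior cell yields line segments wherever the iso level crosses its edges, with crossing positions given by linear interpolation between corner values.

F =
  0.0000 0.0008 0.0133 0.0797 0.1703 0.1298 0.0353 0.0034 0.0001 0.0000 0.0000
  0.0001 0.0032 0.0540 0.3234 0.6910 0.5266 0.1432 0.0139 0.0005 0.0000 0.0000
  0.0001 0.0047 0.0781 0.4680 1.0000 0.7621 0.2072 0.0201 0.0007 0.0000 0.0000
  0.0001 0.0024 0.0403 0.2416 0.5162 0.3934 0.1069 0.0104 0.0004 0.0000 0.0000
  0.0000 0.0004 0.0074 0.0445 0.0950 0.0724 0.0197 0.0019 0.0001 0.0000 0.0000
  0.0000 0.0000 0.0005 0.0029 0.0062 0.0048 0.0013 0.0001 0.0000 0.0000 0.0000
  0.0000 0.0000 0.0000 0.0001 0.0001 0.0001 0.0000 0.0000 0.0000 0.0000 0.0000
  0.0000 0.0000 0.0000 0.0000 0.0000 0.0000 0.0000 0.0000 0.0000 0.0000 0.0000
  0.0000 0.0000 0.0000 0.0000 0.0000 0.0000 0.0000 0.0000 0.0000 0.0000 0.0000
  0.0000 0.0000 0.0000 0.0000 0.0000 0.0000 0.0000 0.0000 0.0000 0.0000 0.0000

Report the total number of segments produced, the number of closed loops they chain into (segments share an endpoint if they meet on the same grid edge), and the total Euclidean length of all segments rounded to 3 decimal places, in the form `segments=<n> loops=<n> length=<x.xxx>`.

cell (0,3): code 0100 → (0.827,4.000)–(1.000,3.755)
cell (0,4): code 1000 → (1.000,4.547)–(0.827,4.000)
cell (1,3): code 0110 → (1.000,3.755)–(2.000,3.250)
cell (1,4): code 1101 → (1.316,5.000)–(1.000,4.547)
cell (1,5): code 1000 → (2.000,5.290)–(1.316,5.000)
cell (2,3): code 0010 → (2.000,3.250)–(2.825,4.000)
cell (2,4): code 0011 → (2.825,4.000)–(2.437,5.000)
cell (2,5): code 0001 → (2.437,5.000)–(2.000,5.290)
total: 8 segments, chained into 1 closed loop(s), length Σ = 6.001088

segments=8 loops=1 length=6.001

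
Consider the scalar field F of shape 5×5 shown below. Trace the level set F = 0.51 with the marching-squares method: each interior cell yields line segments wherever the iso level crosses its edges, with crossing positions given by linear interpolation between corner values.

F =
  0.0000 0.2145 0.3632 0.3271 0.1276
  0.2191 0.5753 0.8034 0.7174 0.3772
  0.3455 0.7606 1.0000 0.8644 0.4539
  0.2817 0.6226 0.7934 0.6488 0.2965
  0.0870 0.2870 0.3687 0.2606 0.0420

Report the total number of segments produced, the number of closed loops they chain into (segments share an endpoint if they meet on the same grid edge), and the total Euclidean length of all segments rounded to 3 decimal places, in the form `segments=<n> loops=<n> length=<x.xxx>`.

cell (0,0): code 0100 → (0.819,1.000)–(1.000,0.817)
cell (0,1): code 1100 → (0.333,2.000)–(0.819,1.000)
cell (0,2): code 1100 → (0.469,3.000)–(0.333,2.000)
cell (0,3): code 1000 → (1.000,3.610)–(0.469,3.000)
cell (1,0): code 0110 → (1.000,0.817)–(2.000,0.396)
cell (1,3): code 1001 → (2.000,3.863)–(1.000,3.610)
cell (2,0): code 0110 → (2.000,0.396)–(3.000,0.670)
cell (2,3): code 1001 → (3.000,3.394)–(2.000,3.863)
cell (3,0): code 0010 → (3.000,0.670)–(3.336,1.000)
cell (3,1): code 0011 → (3.336,1.000)–(3.667,2.000)
cell (3,2): code 0011 → (3.667,2.000)–(3.358,3.000)
cell (3,3): code 0001 → (3.358,3.000)–(3.000,3.394)
total: 12 segments, chained into 1 closed loop(s), length Σ = 10.548213

segments=12 loops=1 length=10.548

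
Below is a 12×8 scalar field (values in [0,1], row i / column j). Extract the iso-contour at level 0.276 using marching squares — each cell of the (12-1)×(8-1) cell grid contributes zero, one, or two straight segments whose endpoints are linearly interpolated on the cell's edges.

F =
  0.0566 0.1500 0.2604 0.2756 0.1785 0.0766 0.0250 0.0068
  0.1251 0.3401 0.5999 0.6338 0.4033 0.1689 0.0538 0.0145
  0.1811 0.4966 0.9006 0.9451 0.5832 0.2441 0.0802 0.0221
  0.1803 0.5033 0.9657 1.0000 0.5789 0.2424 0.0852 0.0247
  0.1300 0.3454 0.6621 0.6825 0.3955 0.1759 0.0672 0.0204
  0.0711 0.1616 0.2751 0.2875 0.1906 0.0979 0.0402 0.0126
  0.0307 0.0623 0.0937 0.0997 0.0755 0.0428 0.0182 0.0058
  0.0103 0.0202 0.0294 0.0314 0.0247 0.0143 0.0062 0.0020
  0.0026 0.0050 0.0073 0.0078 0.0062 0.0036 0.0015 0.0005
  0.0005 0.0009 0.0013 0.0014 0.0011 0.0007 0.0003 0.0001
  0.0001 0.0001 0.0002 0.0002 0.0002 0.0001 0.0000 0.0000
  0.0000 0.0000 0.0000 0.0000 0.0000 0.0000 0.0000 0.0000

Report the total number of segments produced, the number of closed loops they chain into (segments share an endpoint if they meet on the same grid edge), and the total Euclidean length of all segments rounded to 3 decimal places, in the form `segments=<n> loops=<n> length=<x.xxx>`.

cell (0,0): code 0100 → (0.663,1.000)–(1.000,0.702)
cell (0,1): code 1100 → (0.046,2.000)–(0.663,1.000)
cell (0,2): code 1100 → (0.001,3.000)–(0.046,2.000)
cell (0,3): code 1100 → (0.434,4.000)–(0.001,3.000)
cell (0,4): code 1000 → (1.000,4.543)–(0.434,4.000)
cell (1,0): code 0110 → (1.000,0.702)–(2.000,0.301)
cell (1,4): code 1001 → (2.000,4.906)–(1.000,4.543)
cell (2,0): code 0110 → (2.000,0.301)–(3.000,0.296)
cell (2,4): code 1001 → (3.000,4.900)–(2.000,4.906)
cell (3,0): code 0110 → (3.000,0.296)–(4.000,0.678)
cell (3,4): code 1001 → (4.000,4.544)–(3.000,4.900)
cell (4,0): code 0010 → (4.000,0.678)–(4.378,1.000)
cell (4,1): code 0011 → (4.378,1.000)–(4.998,2.000)
cell (4,2): code 0111 → (4.998,2.000)–(5.000,2.073)
cell (4,3): code 1011 → (5.000,3.119)–(4.583,4.000)
cell (4,4): code 0001 → (4.583,4.000)–(4.000,4.544)
cell (5,2): code 0010 → (5.000,2.073)–(5.061,3.000)
cell (5,3): code 0001 → (5.061,3.000)–(5.000,3.119)
total: 18 segments, chained into 1 closed loop(s), length Σ = 15.354437

segments=18 loops=1 length=15.354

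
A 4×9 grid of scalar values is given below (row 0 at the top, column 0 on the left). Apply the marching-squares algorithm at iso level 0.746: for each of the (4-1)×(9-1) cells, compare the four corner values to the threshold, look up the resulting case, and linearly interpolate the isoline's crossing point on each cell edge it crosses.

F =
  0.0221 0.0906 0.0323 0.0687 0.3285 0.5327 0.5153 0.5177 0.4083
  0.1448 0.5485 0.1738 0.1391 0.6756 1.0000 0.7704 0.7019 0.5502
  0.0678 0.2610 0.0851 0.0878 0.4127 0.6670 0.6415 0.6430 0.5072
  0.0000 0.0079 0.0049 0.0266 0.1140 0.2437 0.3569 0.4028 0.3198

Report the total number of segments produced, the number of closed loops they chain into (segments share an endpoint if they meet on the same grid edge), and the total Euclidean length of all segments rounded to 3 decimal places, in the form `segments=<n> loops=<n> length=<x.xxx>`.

segments=6 loops=1 length=5.067

cell (0,4): code 0100 → (0.456,5.000)–(1.000,4.217)
cell (0,5): code 1100 → (0.904,6.000)–(0.456,5.000)
cell (0,6): code 1000 → (1.000,6.356)–(0.904,6.000)
cell (1,4): code 0010 → (1.000,4.217)–(1.763,5.000)
cell (1,5): code 0011 → (1.763,5.000)–(1.189,6.000)
cell (1,6): code 0001 → (1.189,6.000)–(1.000,6.356)
total: 6 segments, chained into 1 closed loop(s), length Σ = 5.066949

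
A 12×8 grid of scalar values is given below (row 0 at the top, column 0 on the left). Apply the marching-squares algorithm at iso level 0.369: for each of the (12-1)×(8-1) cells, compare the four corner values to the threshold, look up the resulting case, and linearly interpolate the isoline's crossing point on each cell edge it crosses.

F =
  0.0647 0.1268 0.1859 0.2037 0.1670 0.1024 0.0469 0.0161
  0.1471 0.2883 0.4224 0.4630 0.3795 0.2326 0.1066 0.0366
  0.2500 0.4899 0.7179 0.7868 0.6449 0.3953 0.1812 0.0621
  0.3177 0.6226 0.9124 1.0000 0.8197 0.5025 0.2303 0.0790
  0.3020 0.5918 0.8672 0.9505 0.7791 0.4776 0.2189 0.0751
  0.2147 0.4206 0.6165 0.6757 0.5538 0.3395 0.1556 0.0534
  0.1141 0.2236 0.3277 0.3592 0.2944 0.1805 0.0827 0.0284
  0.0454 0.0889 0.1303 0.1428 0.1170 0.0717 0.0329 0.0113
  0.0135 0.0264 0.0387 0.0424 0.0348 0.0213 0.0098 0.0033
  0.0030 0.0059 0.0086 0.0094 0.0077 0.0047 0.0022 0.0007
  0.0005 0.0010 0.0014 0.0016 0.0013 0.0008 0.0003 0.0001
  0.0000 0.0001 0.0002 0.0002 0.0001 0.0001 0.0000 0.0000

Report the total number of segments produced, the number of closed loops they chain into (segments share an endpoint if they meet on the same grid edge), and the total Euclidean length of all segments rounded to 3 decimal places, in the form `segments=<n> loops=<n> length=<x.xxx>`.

cell (0,1): code 0100 → (0.774,2.000)–(1.000,1.602)
cell (0,2): code 1100 → (0.637,3.000)–(0.774,2.000)
cell (0,3): code 1100 → (0.951,4.000)–(0.637,3.000)
cell (0,4): code 1000 → (1.000,4.071)–(0.951,4.000)
cell (1,0): code 0100 → (1.400,1.000)–(2.000,0.496)
cell (1,1): code 1110 → (1.000,1.602)–(1.400,1.000)
cell (1,4): code 1101 → (1.838,5.000)–(1.000,4.071)
cell (1,5): code 1000 → (2.000,5.123)–(1.838,5.000)
cell (2,0): code 0110 → (2.000,0.496)–(3.000,0.168)
cell (2,5): code 1001 → (3.000,5.490)–(2.000,5.123)
cell (3,0): code 0110 → (3.000,0.168)–(4.000,0.231)
cell (3,5): code 1001 → (4.000,5.420)–(3.000,5.490)
cell (4,0): code 0110 → (4.000,0.231)–(5.000,0.749)
cell (4,4): code 1011 → (5.000,4.862)–(4.786,5.000)
cell (4,5): code 0001 → (4.786,5.000)–(4.000,5.420)
cell (5,0): code 0010 → (5.000,0.749)–(5.262,1.000)
cell (5,1): code 0011 → (5.262,1.000)–(5.857,2.000)
cell (5,2): code 0011 → (5.857,2.000)–(5.969,3.000)
cell (5,3): code 0011 → (5.969,3.000)–(5.712,4.000)
cell (5,4): code 0001 → (5.712,4.000)–(5.000,4.862)
total: 20 segments, chained into 1 closed loop(s), length Σ = 16.639432

segments=20 loops=1 length=16.639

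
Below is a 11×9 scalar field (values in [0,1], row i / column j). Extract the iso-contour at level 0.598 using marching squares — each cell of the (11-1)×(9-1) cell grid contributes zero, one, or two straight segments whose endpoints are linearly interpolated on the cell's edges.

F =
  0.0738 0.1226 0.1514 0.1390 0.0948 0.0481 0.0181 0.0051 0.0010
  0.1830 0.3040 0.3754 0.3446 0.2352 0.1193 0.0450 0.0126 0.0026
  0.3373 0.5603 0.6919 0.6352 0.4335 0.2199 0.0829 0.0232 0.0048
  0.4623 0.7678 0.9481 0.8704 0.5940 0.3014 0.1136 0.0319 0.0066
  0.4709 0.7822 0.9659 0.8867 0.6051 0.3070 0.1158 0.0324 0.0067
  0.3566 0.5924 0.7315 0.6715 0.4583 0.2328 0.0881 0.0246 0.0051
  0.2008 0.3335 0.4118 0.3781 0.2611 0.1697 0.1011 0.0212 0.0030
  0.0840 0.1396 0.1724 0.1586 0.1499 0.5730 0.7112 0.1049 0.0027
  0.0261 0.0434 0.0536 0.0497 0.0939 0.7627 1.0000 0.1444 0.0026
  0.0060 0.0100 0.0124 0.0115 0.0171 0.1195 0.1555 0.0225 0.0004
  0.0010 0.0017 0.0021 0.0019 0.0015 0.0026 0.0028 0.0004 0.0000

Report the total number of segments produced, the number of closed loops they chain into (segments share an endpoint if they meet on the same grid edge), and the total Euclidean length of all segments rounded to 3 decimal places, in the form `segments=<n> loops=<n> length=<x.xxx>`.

cell (1,1): code 0100 → (1.703,2.000)–(2.000,1.286)
cell (1,2): code 1100 → (1.872,3.000)–(1.703,2.000)
cell (1,3): code 1000 → (2.000,3.184)–(1.872,3.000)
cell (2,0): code 0100 → (2.182,1.000)–(3.000,0.444)
cell (2,1): code 1110 → (2.000,1.286)–(2.182,1.000)
cell (2,3): code 1001 → (3.000,3.986)–(2.000,3.184)
cell (3,0): code 0110 → (3.000,0.444)–(4.000,0.408)
cell (3,3): code 1101 → (3.360,4.000)–(3.000,3.986)
cell (3,4): code 1000 → (4.000,4.024)–(3.360,4.000)
cell (4,0): code 0010 → (4.000,0.408)–(4.970,1.000)
cell (4,1): code 0111 → (4.970,1.000)–(5.000,1.040)
cell (4,3): code 1011 → (5.000,3.345)–(4.048,4.000)
cell (4,4): code 0001 → (4.048,4.000)–(4.000,4.024)
cell (5,1): code 0010 → (5.000,1.040)–(5.418,2.000)
cell (5,2): code 0011 → (5.418,2.000)–(5.251,3.000)
cell (5,3): code 0001 → (5.251,3.000)–(5.000,3.345)
cell (6,5): code 0100 → (6.814,6.000)–(7.000,5.181)
cell (6,6): code 1000 → (7.000,6.187)–(6.814,6.000)
cell (7,4): code 0100 → (7.132,5.000)–(8.000,4.754)
cell (7,5): code 1110 → (7.000,5.181)–(7.132,5.000)
cell (7,6): code 1001 → (8.000,6.470)–(7.000,6.187)
cell (8,4): code 0010 → (8.000,4.754)–(8.256,5.000)
cell (8,5): code 0011 → (8.256,5.000)–(8.476,6.000)
cell (8,6): code 0001 → (8.476,6.000)–(8.000,6.470)
total: 24 segments, chained into 2 closed loop(s), length Σ = 16.821743

segments=24 loops=2 length=16.822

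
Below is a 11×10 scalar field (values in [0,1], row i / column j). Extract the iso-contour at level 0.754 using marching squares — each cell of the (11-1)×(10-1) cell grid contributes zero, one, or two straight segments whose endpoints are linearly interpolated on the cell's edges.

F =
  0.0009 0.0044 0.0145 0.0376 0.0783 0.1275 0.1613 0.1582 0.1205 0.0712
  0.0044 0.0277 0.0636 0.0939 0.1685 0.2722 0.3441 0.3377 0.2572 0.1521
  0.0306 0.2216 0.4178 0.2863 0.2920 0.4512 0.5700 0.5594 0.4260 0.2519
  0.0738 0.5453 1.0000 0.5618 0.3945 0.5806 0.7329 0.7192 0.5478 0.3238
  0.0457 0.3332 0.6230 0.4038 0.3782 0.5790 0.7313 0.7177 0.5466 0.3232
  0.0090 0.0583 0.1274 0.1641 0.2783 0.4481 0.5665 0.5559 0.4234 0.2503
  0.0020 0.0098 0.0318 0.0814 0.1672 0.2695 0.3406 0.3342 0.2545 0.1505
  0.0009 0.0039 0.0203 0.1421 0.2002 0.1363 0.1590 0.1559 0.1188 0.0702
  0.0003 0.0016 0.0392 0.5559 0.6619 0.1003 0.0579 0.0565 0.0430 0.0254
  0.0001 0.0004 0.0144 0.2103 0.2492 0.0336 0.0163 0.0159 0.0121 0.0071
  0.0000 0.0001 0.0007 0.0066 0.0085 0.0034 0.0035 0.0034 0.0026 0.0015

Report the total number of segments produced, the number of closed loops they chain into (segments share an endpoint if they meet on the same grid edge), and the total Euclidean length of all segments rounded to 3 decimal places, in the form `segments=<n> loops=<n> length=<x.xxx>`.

segments=4 loops=1 length=3.098

cell (2,1): code 0100 → (2.577,2.000)–(3.000,1.459)
cell (2,2): code 1000 → (3.000,2.561)–(2.577,2.000)
cell (3,1): code 0010 → (3.000,1.459)–(3.653,2.000)
cell (3,2): code 0001 → (3.653,2.000)–(3.000,2.561)
total: 4 segments, chained into 1 closed loop(s), length Σ = 3.097507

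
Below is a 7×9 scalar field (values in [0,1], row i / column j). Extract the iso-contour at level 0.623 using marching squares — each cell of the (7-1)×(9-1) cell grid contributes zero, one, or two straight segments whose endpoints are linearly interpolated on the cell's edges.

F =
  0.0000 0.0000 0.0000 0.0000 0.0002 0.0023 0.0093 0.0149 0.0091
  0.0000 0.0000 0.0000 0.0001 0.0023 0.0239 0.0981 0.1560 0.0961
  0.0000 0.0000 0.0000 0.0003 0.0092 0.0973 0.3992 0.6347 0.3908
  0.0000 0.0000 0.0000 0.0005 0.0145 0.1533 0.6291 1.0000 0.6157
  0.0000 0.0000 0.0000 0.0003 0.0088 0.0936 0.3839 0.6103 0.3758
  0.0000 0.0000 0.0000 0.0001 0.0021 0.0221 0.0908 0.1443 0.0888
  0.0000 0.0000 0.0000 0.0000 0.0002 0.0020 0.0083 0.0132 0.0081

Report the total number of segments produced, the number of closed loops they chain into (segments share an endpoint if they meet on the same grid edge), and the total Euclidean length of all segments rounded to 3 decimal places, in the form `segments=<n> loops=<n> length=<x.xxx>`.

segments=8 loops=1 length=5.647

cell (1,6): code 0100 → (1.976,7.000)–(2.000,6.950)
cell (1,7): code 1000 → (2.000,7.048)–(1.976,7.000)
cell (2,5): code 0100 → (2.973,6.000)–(3.000,5.987)
cell (2,6): code 1110 → (2.000,6.950)–(2.973,6.000)
cell (2,7): code 1001 → (3.000,7.981)–(2.000,7.048)
cell (3,5): code 0010 → (3.000,5.987)–(3.025,6.000)
cell (3,6): code 0011 → (3.025,6.000)–(3.967,7.000)
cell (3,7): code 0001 → (3.967,7.000)–(3.000,7.981)
total: 8 segments, chained into 1 closed loop(s), length Σ = 5.646713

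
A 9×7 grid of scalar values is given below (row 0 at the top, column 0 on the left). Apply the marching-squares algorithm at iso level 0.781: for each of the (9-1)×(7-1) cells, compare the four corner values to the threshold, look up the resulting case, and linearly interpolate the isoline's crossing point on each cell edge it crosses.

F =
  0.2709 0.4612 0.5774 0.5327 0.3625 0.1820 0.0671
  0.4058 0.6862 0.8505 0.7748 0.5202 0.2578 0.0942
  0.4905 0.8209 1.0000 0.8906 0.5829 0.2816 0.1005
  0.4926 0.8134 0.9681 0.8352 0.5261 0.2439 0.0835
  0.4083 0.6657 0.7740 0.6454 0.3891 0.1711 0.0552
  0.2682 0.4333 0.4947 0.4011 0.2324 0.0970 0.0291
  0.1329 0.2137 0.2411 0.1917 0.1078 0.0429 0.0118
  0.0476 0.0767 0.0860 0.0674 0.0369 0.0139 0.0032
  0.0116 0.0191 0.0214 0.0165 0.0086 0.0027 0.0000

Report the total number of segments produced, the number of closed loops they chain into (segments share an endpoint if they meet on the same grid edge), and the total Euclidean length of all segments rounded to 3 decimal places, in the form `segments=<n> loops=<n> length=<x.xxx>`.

cell (0,1): code 0100 → (0.746,2.000)–(1.000,1.577)
cell (0,2): code 1000 → (1.000,2.918)–(0.746,2.000)
cell (1,0): code 0100 → (1.704,1.000)–(2.000,0.879)
cell (1,1): code 1110 → (1.000,1.577)–(1.704,1.000)
cell (1,2): code 1101 → (1.054,3.000)–(1.000,2.918)
cell (1,3): code 1000 → (2.000,3.356)–(1.054,3.000)
cell (2,0): code 0110 → (2.000,0.879)–(3.000,0.899)
cell (2,3): code 1001 → (3.000,3.175)–(2.000,3.356)
cell (3,0): code 0010 → (3.000,0.899)–(3.219,1.000)
cell (3,1): code 0011 → (3.219,1.000)–(3.964,2.000)
cell (3,2): code 0011 → (3.964,2.000)–(3.286,3.000)
cell (3,3): code 0001 → (3.286,3.000)–(3.000,3.175)
total: 12 segments, chained into 1 closed loop(s), length Σ = 8.833596

segments=12 loops=1 length=8.834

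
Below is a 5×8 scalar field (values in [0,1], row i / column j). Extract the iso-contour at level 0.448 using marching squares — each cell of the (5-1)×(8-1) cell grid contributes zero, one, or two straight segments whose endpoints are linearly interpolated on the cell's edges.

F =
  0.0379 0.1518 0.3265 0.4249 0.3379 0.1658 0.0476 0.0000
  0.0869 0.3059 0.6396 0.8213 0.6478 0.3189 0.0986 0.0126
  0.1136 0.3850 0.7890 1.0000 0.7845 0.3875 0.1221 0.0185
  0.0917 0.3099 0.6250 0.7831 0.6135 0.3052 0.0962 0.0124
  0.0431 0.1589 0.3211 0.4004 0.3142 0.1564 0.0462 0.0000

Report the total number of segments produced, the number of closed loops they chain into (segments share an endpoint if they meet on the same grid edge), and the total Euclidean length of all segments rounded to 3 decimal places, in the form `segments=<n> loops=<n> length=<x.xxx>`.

segments=12 loops=1 length=11.644

cell (0,1): code 0100 → (0.388,2.000)–(1.000,1.426)
cell (0,2): code 1100 → (0.058,3.000)–(0.388,2.000)
cell (0,3): code 1100 → (0.355,4.000)–(0.058,3.000)
cell (0,4): code 1000 → (1.000,4.607)–(0.355,4.000)
cell (1,1): code 0110 → (1.000,1.426)–(2.000,1.156)
cell (1,4): code 1001 → (2.000,4.848)–(1.000,4.607)
cell (2,1): code 0110 → (2.000,1.156)–(3.000,1.438)
cell (2,4): code 1001 → (3.000,4.537)–(2.000,4.848)
cell (3,1): code 0010 → (3.000,1.438)–(3.582,2.000)
cell (3,2): code 0011 → (3.582,2.000)–(3.876,3.000)
cell (3,3): code 0011 → (3.876,3.000)–(3.553,4.000)
cell (3,4): code 0001 → (3.553,4.000)–(3.000,4.537)
total: 12 segments, chained into 1 closed loop(s), length Σ = 11.644300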